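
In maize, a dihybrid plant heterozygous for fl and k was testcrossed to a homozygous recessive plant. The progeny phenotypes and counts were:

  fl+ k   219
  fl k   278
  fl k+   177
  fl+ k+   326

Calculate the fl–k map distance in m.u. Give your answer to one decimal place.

39.6 m.u.

The two most frequent classes, fl+ k+ (326) and fl k (278), are the parental types, so the F1 was fl+ k+ / fl k.
The recombinant classes are fl+ k and fl k+: 219 + 177 = 396.
Recombination frequency = 396/1000 = 0.3960 ≈ 39.6%, i.e. 39.6 m.u.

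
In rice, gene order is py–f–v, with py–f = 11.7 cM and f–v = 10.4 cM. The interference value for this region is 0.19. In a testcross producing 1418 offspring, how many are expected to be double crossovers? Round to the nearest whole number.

14

Map distances give recombination frequencies of 0.117 and 0.104 for the two intervals.
With interference 0.19 (so coincidence = 0.81), expected double-crossover frequency = 0.117 × 0.104 × 0.81 = 0.00986.
Expected number = 0.00986 × 1418 = 13.98 ≈ 14.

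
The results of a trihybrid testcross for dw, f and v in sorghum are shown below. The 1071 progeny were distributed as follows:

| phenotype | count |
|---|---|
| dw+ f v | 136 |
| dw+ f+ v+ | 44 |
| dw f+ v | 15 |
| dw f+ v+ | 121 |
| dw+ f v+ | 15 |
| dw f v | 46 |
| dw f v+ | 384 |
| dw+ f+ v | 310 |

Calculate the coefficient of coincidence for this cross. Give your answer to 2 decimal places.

The two most frequent reciprocal classes, dw+ f+ v and dw f v+, are the parental types, so the F1 was dw+ f+ v / dw f v+.
The two rarest classes, dw f+ v and dw+ f v+, are the double crossovers. Comparing them with the parentals, only the dw allele has switched, so dw is the middle locus and the order is f – dw – v.
f–dw: (257 + 30)/1071 = 0.2680; dw–v: (90 + 30)/1071 = 0.1120.
Expected DCO frequency = 0.2680 × 0.1120 ≈ 0.03002; observed = 30/1071 ≈ 0.02801.
Coefficient of coincidence = 0.02801/0.03002 ≈ 0.93.

0.93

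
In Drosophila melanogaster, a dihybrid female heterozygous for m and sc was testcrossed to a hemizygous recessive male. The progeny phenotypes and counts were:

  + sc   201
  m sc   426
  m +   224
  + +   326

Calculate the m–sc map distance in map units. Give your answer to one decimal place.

36.1 map units

The two most frequent classes, + + (326) and m sc (426), are the parental types, so the F1 was + + / m sc.
The recombinant classes are + sc and m +: 201 + 224 = 425.
Recombination frequency = 425/1177 = 0.3611 ≈ 36.1%, i.e. 36.1 map units.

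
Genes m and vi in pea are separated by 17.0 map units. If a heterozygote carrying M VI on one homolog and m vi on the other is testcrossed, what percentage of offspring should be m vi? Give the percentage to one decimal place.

41.5%

A map distance of 17.0 map units corresponds to a recombination frequency of 0.170.
The F1 is M VI / m vi, so m vi is a parental gamete class with expected frequency (1 − r)/2 = 0.830/2 = 0.4150.
That is 0.4150 = 41.5% of the progeny.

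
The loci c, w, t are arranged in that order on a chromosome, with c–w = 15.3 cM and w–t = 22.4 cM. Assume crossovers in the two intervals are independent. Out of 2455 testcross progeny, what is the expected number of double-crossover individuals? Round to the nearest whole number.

84

Map distances give recombination frequencies of 0.153 and 0.224 for the two intervals.
With no interference, expected double-crossover frequency = 0.153 × 0.224 = 0.03427.
Expected number = 0.03427 × 2455 = 84.14 ≈ 84.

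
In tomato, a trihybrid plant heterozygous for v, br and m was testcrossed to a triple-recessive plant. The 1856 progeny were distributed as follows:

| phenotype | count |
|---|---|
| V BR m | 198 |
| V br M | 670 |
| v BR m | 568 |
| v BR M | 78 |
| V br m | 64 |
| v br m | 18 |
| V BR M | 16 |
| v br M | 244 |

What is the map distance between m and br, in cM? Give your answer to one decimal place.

9.5 cM

The two most frequent reciprocal classes, v BR m and V br M, are the parental types, so the F1 was v BR m / V br M.
The two rarest classes, v br m and V BR M, are the double crossovers. Comparing them with the parentals, only the br allele has switched, so br is the middle locus and the order is m – br – v.
Crossovers in the m–br interval produce the single-crossover classes v BR M and V br m (78 + 64 = 142) plus the double crossovers (34).
RF(m–br) = (142 + 34) / 1856 = 176/1856 = 0.0948 → 9.5 cM.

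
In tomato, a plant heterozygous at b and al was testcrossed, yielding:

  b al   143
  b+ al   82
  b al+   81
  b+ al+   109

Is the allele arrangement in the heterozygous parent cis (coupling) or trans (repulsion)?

The two most frequent classes are b+ al+ (109) and b al (143); these are the parental (non-recombinant) types.
So the F1 carried b+ al+ on one chromosome and b al on the other — the recessive alleles are on the same chromosome (cis / coupling).

cis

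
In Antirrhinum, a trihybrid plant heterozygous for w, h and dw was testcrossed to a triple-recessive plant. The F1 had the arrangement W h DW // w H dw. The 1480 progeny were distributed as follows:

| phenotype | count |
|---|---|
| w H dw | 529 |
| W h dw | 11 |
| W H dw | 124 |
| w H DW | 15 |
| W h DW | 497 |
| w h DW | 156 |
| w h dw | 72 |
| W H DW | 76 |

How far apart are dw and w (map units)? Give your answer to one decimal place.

The two rarest classes, W h dw and w H DW, are the double crossovers. Comparing them with the parentals, only the dw allele has switched, so dw is the middle locus and the order is h – dw – w.
Crossovers in the dw–w interval produce the single-crossover classes w h DW and W H dw (156 + 124 = 280) plus the double crossovers (26).
RF(dw–w) = (280 + 26) / 1480 = 306/1480 = 0.2068 → 20.7 map units.

20.7 map units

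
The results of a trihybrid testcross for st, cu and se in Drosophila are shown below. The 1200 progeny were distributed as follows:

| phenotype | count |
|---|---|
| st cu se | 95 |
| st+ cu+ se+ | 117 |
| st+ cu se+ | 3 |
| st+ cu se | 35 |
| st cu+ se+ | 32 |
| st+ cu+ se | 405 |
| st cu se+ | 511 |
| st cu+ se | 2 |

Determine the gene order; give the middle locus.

The two most frequent reciprocal classes, st cu se+ and st+ cu+ se, are the parental types, so the F1 was st cu se+ / st+ cu+ se.
The two rarest classes, st+ cu se+ and st cu+ se, are the double crossovers. Comparing them with the parentals, only the st allele has switched, so st is the middle locus and the order is se – st – cu.

st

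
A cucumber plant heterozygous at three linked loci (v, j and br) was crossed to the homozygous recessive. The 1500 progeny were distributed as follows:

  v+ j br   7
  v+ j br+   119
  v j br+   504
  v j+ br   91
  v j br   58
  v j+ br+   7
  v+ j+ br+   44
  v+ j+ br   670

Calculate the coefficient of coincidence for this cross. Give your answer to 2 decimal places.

0.81

The two most frequent reciprocal classes, v+ j+ br and v j br+, are the parental types, so the F1 was v+ j+ br / v j br+.
The two rarest classes, v+ j br and v j+ br+, are the double crossovers. Comparing them with the parentals, only the j allele has switched, so j is the middle locus and the order is v – j – br.
v–j: (210 + 14)/1500 = 0.1493; j–br: (102 + 14)/1500 = 0.0773.
Expected DCO frequency = 0.1493 × 0.0773 ≈ 0.01154; observed = 14/1500 ≈ 0.00933.
Coefficient of coincidence = 0.00933/0.01154 ≈ 0.81.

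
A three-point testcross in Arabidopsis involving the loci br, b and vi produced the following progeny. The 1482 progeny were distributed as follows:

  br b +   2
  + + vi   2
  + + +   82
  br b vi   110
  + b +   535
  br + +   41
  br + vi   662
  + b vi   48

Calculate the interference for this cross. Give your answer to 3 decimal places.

0.675

The two most frequent reciprocal classes, br + vi and + b +, are the parental types, so the F1 was br + vi / + b +.
The two rarest classes, + + vi and br b +, are the double crossovers. Comparing them with the parentals, only the br allele has switched, so br is the middle locus and the order is vi – br – b.
vi–br: (89 + 4)/1482 = 0.0628; br–b: (192 + 4)/1482 = 0.1323.
Expected DCO frequency = 0.0628 × 0.1323 ≈ 0.00831; observed = 4/1482 ≈ 0.00270.
Coefficient of coincidence = 0.00270/0.00831 ≈ 0.325; interference = 1 − 0.325 = 0.675.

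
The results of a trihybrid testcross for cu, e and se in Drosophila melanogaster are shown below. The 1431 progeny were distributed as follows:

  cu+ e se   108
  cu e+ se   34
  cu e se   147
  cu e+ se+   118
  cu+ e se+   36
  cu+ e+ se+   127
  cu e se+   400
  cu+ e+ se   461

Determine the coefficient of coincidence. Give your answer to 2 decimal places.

0.98

The two most frequent reciprocal classes, cu e se+ and cu+ e+ se, are the parental types, so the F1 was cu e se+ / cu+ e+ se.
The two rarest classes, cu+ e se+ and cu e+ se, are the double crossovers. Comparing them with the parentals, only the cu allele has switched, so cu is the middle locus and the order is se – cu – e.
se–cu: (274 + 70)/1431 = 0.2404; cu–e: (226 + 70)/1431 = 0.2068.
Expected DCO frequency = 0.2404 × 0.2068 ≈ 0.04971; observed = 70/1431 ≈ 0.04892.
Coefficient of coincidence = 0.04892/0.04971 ≈ 0.98.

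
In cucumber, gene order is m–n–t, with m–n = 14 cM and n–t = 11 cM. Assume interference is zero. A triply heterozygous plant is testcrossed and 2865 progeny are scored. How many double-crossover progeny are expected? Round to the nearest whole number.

Map distances give recombination frequencies of 0.140 and 0.110 for the two intervals.
With no interference, expected double-crossover frequency = 0.140 × 0.110 = 0.01540.
Expected number = 0.01540 × 2865 = 44.12 ≈ 44.

44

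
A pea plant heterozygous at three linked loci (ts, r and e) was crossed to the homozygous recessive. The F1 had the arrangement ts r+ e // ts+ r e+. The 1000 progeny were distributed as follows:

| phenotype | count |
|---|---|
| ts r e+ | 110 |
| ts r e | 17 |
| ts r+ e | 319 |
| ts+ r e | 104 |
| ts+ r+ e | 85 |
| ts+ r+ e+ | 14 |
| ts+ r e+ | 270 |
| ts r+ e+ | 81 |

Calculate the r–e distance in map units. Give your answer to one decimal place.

The two rarest classes, ts r e and ts+ r+ e+, are the double crossovers. Comparing them with the parentals, only the r allele has switched, so r is the middle locus and the order is e – r – ts.
Crossovers in the e–r interval produce the single-crossover classes ts r+ e+ and ts+ r e (81 + 104 = 185) plus the double crossovers (31).
RF(e–r) = (185 + 31) / 1000 = 216/1000 = 0.2160 → 21.6 map units.

21.6 map units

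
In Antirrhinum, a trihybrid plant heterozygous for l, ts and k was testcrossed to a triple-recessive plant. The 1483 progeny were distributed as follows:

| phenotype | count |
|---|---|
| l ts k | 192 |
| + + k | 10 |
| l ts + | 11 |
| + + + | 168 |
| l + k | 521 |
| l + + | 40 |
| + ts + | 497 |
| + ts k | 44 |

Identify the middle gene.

l

The two most frequent reciprocal classes, + ts + and l + k, are the parental types, so the F1 was + ts + / l + k.
The two rarest classes, l ts + and + + k, are the double crossovers. Comparing them with the parentals, only the l allele has switched, so l is the middle locus and the order is ts – l – k.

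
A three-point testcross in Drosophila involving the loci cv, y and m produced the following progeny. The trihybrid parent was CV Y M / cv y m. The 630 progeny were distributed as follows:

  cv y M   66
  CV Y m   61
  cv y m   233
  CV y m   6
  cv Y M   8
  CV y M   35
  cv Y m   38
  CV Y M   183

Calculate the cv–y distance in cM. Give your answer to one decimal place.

The two rarest classes, cv Y M and CV y m, are the double crossovers. Comparing them with the parentals, only the cv allele has switched, so cv is the middle locus and the order is y – cv – m.
Crossovers in the y–cv interval produce the single-crossover classes CV y M and cv Y m (35 + 38 = 73) plus the double crossovers (14).
RF(y–cv) = (73 + 14) / 630 = 87/630 = 0.1381 → 13.8 cM.

13.8 cM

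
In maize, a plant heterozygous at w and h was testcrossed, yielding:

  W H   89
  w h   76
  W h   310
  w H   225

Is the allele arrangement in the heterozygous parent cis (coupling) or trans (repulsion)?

trans

The two most frequent classes are W h (310) and w H (225); these are the parental (non-recombinant) types.
So the F1 carried W h on one chromosome and w H on the other — the recessive alleles are on opposite chromosomes (trans / repulsion).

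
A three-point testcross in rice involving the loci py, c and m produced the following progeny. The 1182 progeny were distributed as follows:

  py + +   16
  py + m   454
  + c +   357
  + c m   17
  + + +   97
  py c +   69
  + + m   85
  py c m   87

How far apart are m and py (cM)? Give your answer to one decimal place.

15.8 cM

The two most frequent reciprocal classes, py + m and + c +, are the parental types, so the F1 was py + m / + c +.
The two rarest classes, py + + and + c m, are the double crossovers. Comparing them with the parentals, only the m allele has switched, so m is the middle locus and the order is py – m – c.
Crossovers in the py–m interval produce the single-crossover classes + + m and py c + (85 + 69 = 154) plus the double crossovers (33).
RF(py–m) = (154 + 33) / 1182 = 187/1182 = 0.1582 → 15.8 cM.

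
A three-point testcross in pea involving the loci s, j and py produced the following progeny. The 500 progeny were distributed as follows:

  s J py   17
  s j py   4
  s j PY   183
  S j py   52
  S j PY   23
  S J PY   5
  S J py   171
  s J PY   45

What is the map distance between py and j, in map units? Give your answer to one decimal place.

The two most frequent reciprocal classes, S J py and s j PY, are the parental types, so the F1 was S J py / s j PY.
The two rarest classes, S J PY and s j py, are the double crossovers. Comparing them with the parentals, only the py allele has switched, so py is the middle locus and the order is j – py – s.
Crossovers in the j–py interval produce the single-crossover classes S j py and s J PY (52 + 45 = 97) plus the double crossovers (9).
RF(j–py) = (97 + 9) / 500 = 106/500 = 0.2120 → 21.2 map units.

21.2 map units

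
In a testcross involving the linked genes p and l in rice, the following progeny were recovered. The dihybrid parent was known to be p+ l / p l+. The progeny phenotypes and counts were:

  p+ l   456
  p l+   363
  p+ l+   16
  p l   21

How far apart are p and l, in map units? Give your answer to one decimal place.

4.3 map units

The recombinant classes are p+ l+ and p l: 16 + 21 = 37.
Recombination frequency = 37/856 = 0.0432 ≈ 4.3%, i.e. 4.3 map units.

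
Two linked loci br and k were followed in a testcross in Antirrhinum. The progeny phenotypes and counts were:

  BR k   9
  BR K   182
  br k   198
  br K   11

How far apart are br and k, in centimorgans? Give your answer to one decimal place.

The two most frequent classes, BR K (182) and br k (198), are the parental types, so the F1 was BR K / br k.
The recombinant classes are BR k and br K: 9 + 11 = 20.
Recombination frequency = 20/400 = 0.0500 ≈ 5.0%, i.e. 5.0 centimorgans.

5.0 centimorgans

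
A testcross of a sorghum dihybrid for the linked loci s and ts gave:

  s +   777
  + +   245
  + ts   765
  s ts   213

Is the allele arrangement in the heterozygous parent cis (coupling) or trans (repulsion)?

trans

The two most frequent classes are + ts (765) and s + (777); these are the parental (non-recombinant) types.
So the F1 carried + ts on one chromosome and s + on the other — the recessive alleles are on opposite chromosomes (trans / repulsion).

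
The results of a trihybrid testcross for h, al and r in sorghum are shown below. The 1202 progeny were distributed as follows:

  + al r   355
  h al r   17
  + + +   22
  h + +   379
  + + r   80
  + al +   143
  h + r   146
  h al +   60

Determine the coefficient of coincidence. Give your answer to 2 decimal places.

The two most frequent reciprocal classes, + al r and h + +, are the parental types, so the F1 was + al r / h + +.
The two rarest classes, h al r and + + +, are the double crossovers. Comparing them with the parentals, only the h allele has switched, so h is the middle locus and the order is r – h – al.
r–h: (289 + 39)/1202 = 0.2729; h–al: (140 + 39)/1202 = 0.1489.
Expected DCO frequency = 0.2729 × 0.1489 ≈ 0.04063; observed = 39/1202 ≈ 0.03245.
Coefficient of coincidence = 0.03245/0.04063 ≈ 0.80.

0.80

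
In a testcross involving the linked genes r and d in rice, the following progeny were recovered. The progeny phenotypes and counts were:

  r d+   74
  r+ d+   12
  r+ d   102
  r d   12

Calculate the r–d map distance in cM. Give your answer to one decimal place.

The two most frequent classes, r+ d (102) and r d+ (74), are the parental types, so the F1 was r+ d / r d+.
The recombinant classes are r+ d+ and r d: 12 + 12 = 24.
Recombination frequency = 24/200 = 0.1200 ≈ 12.0%, i.e. 12.0 cM.

12.0 cM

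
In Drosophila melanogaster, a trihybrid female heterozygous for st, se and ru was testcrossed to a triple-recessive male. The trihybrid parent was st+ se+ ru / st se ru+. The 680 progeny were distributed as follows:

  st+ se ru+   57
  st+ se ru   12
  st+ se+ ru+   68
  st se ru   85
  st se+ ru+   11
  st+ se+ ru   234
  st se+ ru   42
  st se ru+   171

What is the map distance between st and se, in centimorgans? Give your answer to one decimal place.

17.9 centimorgans

The two rarest classes, st+ se ru and st se+ ru+, are the double crossovers. Comparing them with the parentals, only the se allele has switched, so se is the middle locus and the order is ru – se – st.
Crossovers in the se–st interval produce the single-crossover classes st se+ ru and st+ se ru+ (42 + 57 = 99) plus the double crossovers (23).
RF(se–st) = (99 + 23) / 680 = 122/680 = 0.1794 → 17.9 centimorgans.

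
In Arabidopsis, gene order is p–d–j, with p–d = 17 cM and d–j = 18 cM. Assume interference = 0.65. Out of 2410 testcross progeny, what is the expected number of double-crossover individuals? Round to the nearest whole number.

Map distances give recombination frequencies of 0.170 and 0.180 for the two intervals.
With interference 0.65 (so coincidence = 0.35), expected double-crossover frequency = 0.170 × 0.180 × 0.35 = 0.01071.
Expected number = 0.01071 × 2410 = 25.81 ≈ 26.

26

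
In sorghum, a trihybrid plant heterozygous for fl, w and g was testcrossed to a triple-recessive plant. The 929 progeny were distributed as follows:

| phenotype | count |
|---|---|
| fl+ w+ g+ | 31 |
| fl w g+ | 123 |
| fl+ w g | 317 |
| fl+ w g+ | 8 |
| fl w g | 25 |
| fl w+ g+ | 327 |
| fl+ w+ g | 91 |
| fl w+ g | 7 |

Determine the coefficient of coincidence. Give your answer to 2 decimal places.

0.86

The two most frequent reciprocal classes, fl w+ g+ and fl+ w g, are the parental types, so the F1 was fl w+ g+ / fl+ w g.
The two rarest classes, fl w+ g and fl+ w g+, are the double crossovers. Comparing them with the parentals, only the g allele has switched, so g is the middle locus and the order is w – g – fl.
w–g: (214 + 15)/929 = 0.2465; g–fl: (56 + 15)/929 = 0.0764.
Expected DCO frequency = 0.2465 × 0.0764 ≈ 0.01883; observed = 15/929 ≈ 0.01615.
Coefficient of coincidence = 0.01615/0.01883 ≈ 0.86.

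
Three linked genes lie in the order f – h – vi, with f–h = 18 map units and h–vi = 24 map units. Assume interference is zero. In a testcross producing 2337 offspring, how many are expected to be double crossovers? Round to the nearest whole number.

Map distances give recombination frequencies of 0.180 and 0.240 for the two intervals.
With no interference, expected double-crossover frequency = 0.180 × 0.240 = 0.04320.
Expected number = 0.04320 × 2337 = 100.96 ≈ 101.

101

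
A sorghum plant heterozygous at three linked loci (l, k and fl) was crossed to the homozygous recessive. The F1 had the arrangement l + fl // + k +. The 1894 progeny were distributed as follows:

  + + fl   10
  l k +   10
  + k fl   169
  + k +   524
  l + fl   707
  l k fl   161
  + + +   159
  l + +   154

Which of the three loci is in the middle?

l

The two rarest classes, + + fl and l k +, are the double crossovers. Comparing them with the parentals, only the l allele has switched, so l is the middle locus and the order is fl – l – k.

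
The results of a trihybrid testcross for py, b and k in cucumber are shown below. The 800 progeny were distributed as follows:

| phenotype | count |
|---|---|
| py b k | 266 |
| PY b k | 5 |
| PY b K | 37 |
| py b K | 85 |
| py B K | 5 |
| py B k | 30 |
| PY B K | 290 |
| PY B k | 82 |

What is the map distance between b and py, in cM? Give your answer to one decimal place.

The two most frequent reciprocal classes, PY B K and py b k, are the parental types, so the F1 was PY B K / py b k.
The two rarest classes, py B K and PY b k, are the double crossovers. Comparing them with the parentals, only the py allele has switched, so py is the middle locus and the order is b – py – k.
Crossovers in the b–py interval produce the single-crossover classes PY b K and py B k (37 + 30 = 67) plus the double crossovers (10).
RF(b–py) = (67 + 10) / 800 = 77/800 = 0.0963 → 9.6 cM.

9.6 cM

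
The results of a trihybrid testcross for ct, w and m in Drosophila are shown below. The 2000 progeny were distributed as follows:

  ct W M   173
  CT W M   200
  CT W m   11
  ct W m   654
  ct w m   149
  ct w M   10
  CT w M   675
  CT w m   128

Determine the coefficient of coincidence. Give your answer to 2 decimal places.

The two most frequent reciprocal classes, ct W m and CT w M, are the parental types, so the F1 was ct W m / CT w M.
The two rarest classes, CT W m and ct w M, are the double crossovers. Comparing them with the parentals, only the ct allele has switched, so ct is the middle locus and the order is m – ct – w.
m–ct: (301 + 21)/2000 = 0.1610; ct–w: (349 + 21)/2000 = 0.1850.
Expected DCO frequency = 0.1610 × 0.1850 ≈ 0.02978; observed = 21/2000 ≈ 0.01050.
Coefficient of coincidence = 0.01050/0.02978 ≈ 0.35.

0.35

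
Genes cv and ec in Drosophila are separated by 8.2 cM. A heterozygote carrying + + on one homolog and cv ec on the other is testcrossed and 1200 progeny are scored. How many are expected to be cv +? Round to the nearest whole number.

49

A map distance of 8.2 cM corresponds to a recombination frequency of 0.082.
The F1 is + + / cv ec, so cv + is a recombinant gamete class with expected frequency r/2 = 0.082/2 = 0.0410.
Expected number = 0.0410 × 1200 = 49.20 ≈ 49.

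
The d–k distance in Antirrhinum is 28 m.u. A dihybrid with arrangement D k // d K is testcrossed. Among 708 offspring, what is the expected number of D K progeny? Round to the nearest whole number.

A map distance of 28 m.u. corresponds to a recombination frequency of 0.280.
The F1 is D k / d K, so D K is a recombinant gamete class with expected frequency r/2 = 0.280/2 = 0.1400.
Expected number = 0.1400 × 708 = 99.12 ≈ 99.

99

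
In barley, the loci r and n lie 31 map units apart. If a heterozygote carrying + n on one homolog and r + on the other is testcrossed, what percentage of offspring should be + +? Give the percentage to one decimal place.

A map distance of 31 map units corresponds to a recombination frequency of 0.310.
The F1 is + n / r +, so + + is a recombinant gamete class with expected frequency r/2 = 0.310/2 = 0.1550.
That is 0.1550 = 15.5% of the progeny.

15.5%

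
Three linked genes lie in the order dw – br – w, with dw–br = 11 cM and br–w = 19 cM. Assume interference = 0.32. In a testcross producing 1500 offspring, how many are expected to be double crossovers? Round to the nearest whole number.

Map distances give recombination frequencies of 0.110 and 0.190 for the two intervals.
With interference 0.32 (so coincidence = 0.68), expected double-crossover frequency = 0.110 × 0.190 × 0.68 = 0.01421.
Expected number = 0.01421 × 1500 = 21.32 ≈ 21.

21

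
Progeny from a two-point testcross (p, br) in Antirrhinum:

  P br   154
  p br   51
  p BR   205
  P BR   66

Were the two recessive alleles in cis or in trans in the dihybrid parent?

trans

The two most frequent classes are P br (154) and p BR (205); these are the parental (non-recombinant) types.
So the F1 carried P br on one chromosome and p BR on the other — the recessive alleles are on opposite chromosomes (trans / repulsion).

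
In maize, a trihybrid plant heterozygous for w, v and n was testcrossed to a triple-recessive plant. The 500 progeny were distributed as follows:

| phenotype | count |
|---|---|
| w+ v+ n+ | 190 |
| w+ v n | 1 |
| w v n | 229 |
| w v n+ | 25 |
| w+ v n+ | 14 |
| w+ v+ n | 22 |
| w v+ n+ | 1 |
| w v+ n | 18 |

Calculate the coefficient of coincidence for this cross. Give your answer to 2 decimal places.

0.60

The two most frequent reciprocal classes, w v n and w+ v+ n+, are the parental types, so the F1 was w v n / w+ v+ n+.
The two rarest classes, w+ v n and w v+ n+, are the double crossovers. Comparing them with the parentals, only the w allele has switched, so w is the middle locus and the order is v – w – n.
v–w: (32 + 2)/500 = 0.0680; w–n: (47 + 2)/500 = 0.0980.
Expected DCO frequency = 0.0680 × 0.0980 ≈ 0.00666; observed = 2/500 ≈ 0.00400.
Coefficient of coincidence = 0.00400/0.00666 ≈ 0.60.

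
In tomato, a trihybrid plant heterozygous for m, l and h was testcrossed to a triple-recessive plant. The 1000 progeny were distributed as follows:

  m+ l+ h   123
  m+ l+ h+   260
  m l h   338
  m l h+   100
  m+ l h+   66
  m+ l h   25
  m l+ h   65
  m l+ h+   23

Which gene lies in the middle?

The two most frequent reciprocal classes, m l h and m+ l+ h+, are the parental types, so the F1 was m l h / m+ l+ h+.
The two rarest classes, m+ l h and m l+ h+, are the double crossovers. Comparing them with the parentals, only the m allele has switched, so m is the middle locus and the order is h – m – l.

m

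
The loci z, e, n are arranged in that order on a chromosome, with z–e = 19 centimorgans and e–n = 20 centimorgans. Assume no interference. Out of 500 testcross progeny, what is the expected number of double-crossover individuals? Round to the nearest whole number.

19

Map distances give recombination frequencies of 0.190 and 0.200 for the two intervals.
With no interference, expected double-crossover frequency = 0.190 × 0.200 = 0.03800.
Expected number = 0.03800 × 500 = 19.00 ≈ 19.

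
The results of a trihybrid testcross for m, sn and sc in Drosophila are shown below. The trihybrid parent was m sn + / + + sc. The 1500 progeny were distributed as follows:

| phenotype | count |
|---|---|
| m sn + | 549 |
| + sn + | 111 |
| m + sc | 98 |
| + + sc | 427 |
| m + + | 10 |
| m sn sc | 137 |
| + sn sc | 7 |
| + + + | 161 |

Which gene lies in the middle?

The two rarest classes, m + + and + sn sc, are the double crossovers. Comparing them with the parentals, only the sn allele has switched, so sn is the middle locus and the order is sc – sn – m.

sn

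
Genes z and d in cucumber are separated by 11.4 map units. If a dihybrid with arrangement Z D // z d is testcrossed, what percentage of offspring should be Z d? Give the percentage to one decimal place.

5.7%

A map distance of 11.4 map units corresponds to a recombination frequency of 0.114.
The F1 is Z D / z d, so Z d is a recombinant gamete class with expected frequency r/2 = 0.114/2 = 0.0570.
That is 0.0570 = 5.7% of the progeny.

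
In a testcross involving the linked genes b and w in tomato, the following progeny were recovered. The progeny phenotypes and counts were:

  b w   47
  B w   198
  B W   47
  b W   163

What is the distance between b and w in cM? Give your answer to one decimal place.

20.7 cM

The two most frequent classes, B w (198) and b W (163), are the parental types, so the F1 was B w / b W.
The recombinant classes are B W and b w: 47 + 47 = 94.
Recombination frequency = 94/455 = 0.2066 ≈ 20.7%, i.e. 20.7 cM.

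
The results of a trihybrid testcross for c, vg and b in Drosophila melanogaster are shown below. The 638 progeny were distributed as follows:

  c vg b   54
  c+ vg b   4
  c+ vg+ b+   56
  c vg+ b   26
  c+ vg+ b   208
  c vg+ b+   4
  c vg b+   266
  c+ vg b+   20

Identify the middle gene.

vg

The two most frequent reciprocal classes, c+ vg+ b and c vg b+, are the parental types, so the F1 was c+ vg+ b / c vg b+.
The two rarest classes, c+ vg b and c vg+ b+, are the double crossovers. Comparing them with the parentals, only the vg allele has switched, so vg is the middle locus and the order is b – vg – c.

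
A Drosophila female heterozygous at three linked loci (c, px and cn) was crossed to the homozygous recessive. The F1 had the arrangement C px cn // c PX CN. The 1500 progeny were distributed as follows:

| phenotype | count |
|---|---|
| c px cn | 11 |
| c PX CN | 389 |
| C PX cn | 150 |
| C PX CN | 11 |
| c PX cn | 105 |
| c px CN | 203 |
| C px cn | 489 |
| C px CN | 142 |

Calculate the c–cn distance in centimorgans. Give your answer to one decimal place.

The two rarest classes, c px cn and C PX CN, are the double crossovers. Comparing them with the parentals, only the c allele has switched, so c is the middle locus and the order is px – c – cn.
Crossovers in the c–cn interval produce the single-crossover classes C px CN and c PX cn (142 + 105 = 247) plus the double crossovers (22).
RF(c–cn) = (247 + 22) / 1500 = 269/1500 = 0.1793 → 17.9 centimorgans.

17.9 centimorgans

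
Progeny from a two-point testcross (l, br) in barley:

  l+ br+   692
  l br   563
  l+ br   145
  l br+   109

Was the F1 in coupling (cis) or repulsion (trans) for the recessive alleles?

The two most frequent classes are l+ br+ (692) and l br (563); these are the parental (non-recombinant) types.
So the F1 carried l+ br+ on one chromosome and l br on the other — the recessive alleles are on the same chromosome (cis / coupling).

cis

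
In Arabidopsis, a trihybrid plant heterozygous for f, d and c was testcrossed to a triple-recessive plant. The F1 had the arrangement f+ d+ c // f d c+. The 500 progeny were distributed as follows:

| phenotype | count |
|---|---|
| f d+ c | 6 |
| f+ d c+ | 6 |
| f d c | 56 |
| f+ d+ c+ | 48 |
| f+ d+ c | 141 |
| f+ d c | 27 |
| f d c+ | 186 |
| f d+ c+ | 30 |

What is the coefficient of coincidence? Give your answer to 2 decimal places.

0.75

The two rarest classes, f d+ c and f+ d c+, are the double crossovers. Comparing them with the parentals, only the f allele has switched, so f is the middle locus and the order is d – f – c.
d–f: (57 + 12)/500 = 0.1380; f–c: (104 + 12)/500 = 0.2320.
Expected DCO frequency = 0.1380 × 0.2320 ≈ 0.03202; observed = 12/500 ≈ 0.02400.
Coefficient of coincidence = 0.02400/0.03202 ≈ 0.75.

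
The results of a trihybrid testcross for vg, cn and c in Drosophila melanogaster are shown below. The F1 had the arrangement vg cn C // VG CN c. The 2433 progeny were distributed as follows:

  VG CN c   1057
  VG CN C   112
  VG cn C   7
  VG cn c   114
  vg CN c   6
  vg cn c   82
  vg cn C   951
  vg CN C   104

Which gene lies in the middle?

vg

The two rarest classes, VG cn C and vg CN c, are the double crossovers. Comparing them with the parentals, only the vg allele has switched, so vg is the middle locus and the order is cn – vg – c.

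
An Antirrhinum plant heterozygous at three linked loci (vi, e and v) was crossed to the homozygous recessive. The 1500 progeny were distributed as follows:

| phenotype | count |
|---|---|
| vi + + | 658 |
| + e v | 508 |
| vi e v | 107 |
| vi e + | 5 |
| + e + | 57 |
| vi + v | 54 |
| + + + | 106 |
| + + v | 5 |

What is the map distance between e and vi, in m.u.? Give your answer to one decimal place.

The two most frequent reciprocal classes, + e v and vi + +, are the parental types, so the F1 was + e v / vi + +.
The two rarest classes, + + v and vi e +, are the double crossovers. Comparing them with the parentals, only the e allele has switched, so e is the middle locus and the order is vi – e – v.
Crossovers in the vi–e interval produce the single-crossover classes vi e v and + + + (107 + 106 = 213) plus the double crossovers (10).
RF(vi–e) = (213 + 10) / 1500 = 223/1500 = 0.1487 → 14.9 m.u.

14.9 m.u.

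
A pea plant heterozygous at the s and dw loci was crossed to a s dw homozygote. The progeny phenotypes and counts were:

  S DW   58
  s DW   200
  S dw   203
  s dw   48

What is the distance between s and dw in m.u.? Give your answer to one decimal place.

20.8 m.u.

The two most frequent classes, S dw (203) and s DW (200), are the parental types, so the F1 was S dw / s DW.
The recombinant classes are S DW and s dw: 58 + 48 = 106.
Recombination frequency = 106/509 = 0.2083 ≈ 20.8%, i.e. 20.8 m.u.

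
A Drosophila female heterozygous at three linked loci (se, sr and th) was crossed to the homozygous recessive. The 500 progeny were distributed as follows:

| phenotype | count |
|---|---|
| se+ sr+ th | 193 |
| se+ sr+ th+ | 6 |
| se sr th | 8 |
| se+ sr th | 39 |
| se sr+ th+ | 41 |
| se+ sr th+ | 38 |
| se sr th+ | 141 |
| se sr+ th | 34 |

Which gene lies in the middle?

th

The two most frequent reciprocal classes, se sr th+ and se+ sr+ th, are the parental types, so the F1 was se sr th+ / se+ sr+ th.
The two rarest classes, se sr th and se+ sr+ th+, are the double crossovers. Comparing them with the parentals, only the th allele has switched, so th is the middle locus and the order is se – th – sr.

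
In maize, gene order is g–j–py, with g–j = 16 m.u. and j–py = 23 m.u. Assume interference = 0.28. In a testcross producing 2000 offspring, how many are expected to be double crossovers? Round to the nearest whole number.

53

Map distances give recombination frequencies of 0.160 and 0.230 for the two intervals.
With interference 0.28 (so coincidence = 0.72), expected double-crossover frequency = 0.160 × 0.230 × 0.72 = 0.02650.
Expected number = 0.02650 × 2000 = 52.99 ≈ 53.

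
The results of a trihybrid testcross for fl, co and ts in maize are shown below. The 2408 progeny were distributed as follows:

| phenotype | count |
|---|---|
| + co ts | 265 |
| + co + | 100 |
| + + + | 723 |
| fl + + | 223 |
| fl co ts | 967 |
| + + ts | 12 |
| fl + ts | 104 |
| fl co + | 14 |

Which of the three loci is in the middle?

ts

The two most frequent reciprocal classes, fl co ts and + + +, are the parental types, so the F1 was fl co ts / + + +.
The two rarest classes, fl co + and + + ts, are the double crossovers. Comparing them with the parentals, only the ts allele has switched, so ts is the middle locus and the order is fl – ts – co.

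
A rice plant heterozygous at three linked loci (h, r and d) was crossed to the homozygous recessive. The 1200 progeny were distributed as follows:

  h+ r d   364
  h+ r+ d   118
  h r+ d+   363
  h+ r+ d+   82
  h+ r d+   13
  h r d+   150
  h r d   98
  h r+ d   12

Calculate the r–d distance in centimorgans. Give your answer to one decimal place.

The two most frequent reciprocal classes, h+ r d and h r+ d+, are the parental types, so the F1 was h+ r d / h r+ d+.
The two rarest classes, h+ r d+ and h r+ d, are the double crossovers. Comparing them with the parentals, only the d allele has switched, so d is the middle locus and the order is r – d – h.
Crossovers in the r–d interval produce the single-crossover classes h+ r+ d and h r d+ (118 + 150 = 268) plus the double crossovers (25).
RF(r–d) = (268 + 25) / 1200 = 293/1200 = 0.2442 → 24.4 centimorgans.

24.4 centimorgans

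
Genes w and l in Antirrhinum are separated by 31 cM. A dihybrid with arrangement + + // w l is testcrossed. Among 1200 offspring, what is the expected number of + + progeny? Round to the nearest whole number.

414

A map distance of 31 cM corresponds to a recombination frequency of 0.310.
The F1 is + + / w l, so + + is a parental gamete class with expected frequency (1 − r)/2 = 0.690/2 = 0.3450.
Expected number = 0.3450 × 1200 = 414.00 ≈ 414.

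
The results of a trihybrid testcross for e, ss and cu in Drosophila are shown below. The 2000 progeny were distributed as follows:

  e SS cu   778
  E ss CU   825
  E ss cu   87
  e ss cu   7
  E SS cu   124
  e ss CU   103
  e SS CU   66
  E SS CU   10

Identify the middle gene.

ss

The two most frequent reciprocal classes, e SS cu and E ss CU, are the parental types, so the F1 was e SS cu / E ss CU.
The two rarest classes, e ss cu and E SS CU, are the double crossovers. Comparing them with the parentals, only the ss allele has switched, so ss is the middle locus and the order is cu – ss – e.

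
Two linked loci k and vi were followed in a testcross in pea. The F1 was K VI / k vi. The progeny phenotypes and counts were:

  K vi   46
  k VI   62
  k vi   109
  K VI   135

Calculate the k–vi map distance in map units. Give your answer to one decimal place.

The recombinant classes are K vi and k VI: 46 + 62 = 108.
Recombination frequency = 108/352 = 0.3068 ≈ 30.7%, i.e. 30.7 map units.

30.7 map units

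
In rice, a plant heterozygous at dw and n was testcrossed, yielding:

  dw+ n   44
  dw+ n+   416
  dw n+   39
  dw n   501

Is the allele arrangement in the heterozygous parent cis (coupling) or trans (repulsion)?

The two most frequent classes are dw+ n+ (416) and dw n (501); these are the parental (non-recombinant) types.
So the F1 carried dw+ n+ on one chromosome and dw n on the other — the recessive alleles are on the same chromosome (cis / coupling).

cis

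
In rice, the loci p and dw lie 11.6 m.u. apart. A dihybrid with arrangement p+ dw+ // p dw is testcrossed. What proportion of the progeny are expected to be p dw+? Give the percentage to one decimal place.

5.8%

A map distance of 11.6 m.u. corresponds to a recombination frequency of 0.116.
The F1 is p+ dw+ / p dw, so p dw+ is a recombinant gamete class with expected frequency r/2 = 0.116/2 = 0.0580.
That is 0.0580 = 5.8% of the progeny.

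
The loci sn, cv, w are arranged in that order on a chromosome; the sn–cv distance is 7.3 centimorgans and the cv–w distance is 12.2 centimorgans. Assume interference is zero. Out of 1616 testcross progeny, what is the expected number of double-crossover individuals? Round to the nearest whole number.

14

Map distances give recombination frequencies of 0.073 and 0.122 for the two intervals.
With no interference, expected double-crossover frequency = 0.073 × 0.122 = 0.00891.
Expected number = 0.00891 × 1616 = 14.39 ≈ 14.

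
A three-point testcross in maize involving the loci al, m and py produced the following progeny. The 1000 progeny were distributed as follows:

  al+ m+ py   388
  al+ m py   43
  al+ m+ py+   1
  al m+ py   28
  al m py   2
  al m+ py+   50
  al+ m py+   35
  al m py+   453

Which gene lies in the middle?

The two most frequent reciprocal classes, al+ m+ py and al m py+, are the parental types, so the F1 was al+ m+ py / al m py+.
The two rarest classes, al+ m+ py+ and al m py, are the double crossovers. Comparing them with the parentals, only the py allele has switched, so py is the middle locus and the order is m – py – al.

py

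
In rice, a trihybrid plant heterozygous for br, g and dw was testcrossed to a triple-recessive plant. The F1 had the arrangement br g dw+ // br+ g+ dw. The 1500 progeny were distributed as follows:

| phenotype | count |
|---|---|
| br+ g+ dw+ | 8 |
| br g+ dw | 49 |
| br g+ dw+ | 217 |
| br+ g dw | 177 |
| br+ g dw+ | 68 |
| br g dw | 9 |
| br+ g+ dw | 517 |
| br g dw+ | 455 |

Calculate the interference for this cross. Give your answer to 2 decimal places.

The two rarest classes, br g dw and br+ g+ dw+, are the double crossovers. Comparing them with the parentals, only the dw allele has switched, so dw is the middle locus and the order is br – dw – g.
br–dw: (117 + 17)/1500 = 0.0893; dw–g: (394 + 17)/1500 = 0.2740.
Expected DCO frequency = 0.0893 × 0.2740 ≈ 0.02447; observed = 17/1500 ≈ 0.01133.
Coefficient of coincidence = 0.01133/0.02447 ≈ 0.46; interference = 1 − 0.46 = 0.54.

0.54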